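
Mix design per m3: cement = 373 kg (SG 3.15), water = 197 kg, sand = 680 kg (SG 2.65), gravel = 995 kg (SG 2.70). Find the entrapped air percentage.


Vol cement = 373 / (3.15 * 1000) = 0.118413 m3
Vol water = 197 / 1000 = 0.197 m3
Vol sand = 680 / (2.65 * 1000) = 0.256604 m3
Vol gravel = 995 / (2.70 * 1000) = 0.368519 m3
Total solid + water volume = 0.940535 m3
Air = (1 - 0.940535) * 100 = 5.95%

5.95


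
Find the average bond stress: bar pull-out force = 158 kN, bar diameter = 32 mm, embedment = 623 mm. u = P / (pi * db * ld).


u = P / (pi * db * ld)
= 158 * 1000 / (pi * 32 * 623)
= 2.523 MPa

2.523


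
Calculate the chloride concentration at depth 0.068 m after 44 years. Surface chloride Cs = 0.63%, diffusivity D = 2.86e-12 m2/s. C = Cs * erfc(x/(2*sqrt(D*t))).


t_seconds = 44 * 365.25 * 24 * 3600 = 1388534400.0 s
arg = 0.068 / (2 * sqrt(2.86e-12 * 1388534400.0))
= 0.5395
erfc(0.5395) = 0.4455
C = 0.63 * 0.4455 = 0.2806%

0.2806


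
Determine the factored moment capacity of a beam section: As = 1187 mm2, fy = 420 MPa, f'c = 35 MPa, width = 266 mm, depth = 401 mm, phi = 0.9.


a = As * fy / (0.85 * f'c * b)
= 1187 * 420 / (0.85 * 35 * 266)
= 62.9987 mm
Mn = As * fy * (d - a/2) / 10^6
= 184.2109 kN-m
phi*Mn = 0.9 * 184.2109 = 165.79 kN-m

165.79


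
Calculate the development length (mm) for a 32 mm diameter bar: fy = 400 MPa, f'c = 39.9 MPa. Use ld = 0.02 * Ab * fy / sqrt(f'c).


Ab = pi * 32^2 / 4 = 804.248 mm2
ld = 0.02 * 804.248 * 400 / sqrt(39.9)
= 1018.6 mm

1018.6


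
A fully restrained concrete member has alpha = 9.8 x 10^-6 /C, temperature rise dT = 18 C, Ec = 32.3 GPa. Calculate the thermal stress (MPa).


sigma = alpha * dT * Ec
= 9.8e-6 * 18 * 32.3 * 1000
= 5.698 MPa

5.698


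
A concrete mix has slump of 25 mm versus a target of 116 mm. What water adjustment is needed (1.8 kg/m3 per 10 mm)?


Difference = 116 - 25 = 91 mm
Water adjustment = 91 * 1.8 / 10 = 16.4 kg/m3

16.4


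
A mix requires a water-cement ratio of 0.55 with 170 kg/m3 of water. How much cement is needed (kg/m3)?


Cement = water / (w/c)
= 170 / 0.55
= 309.1 kg/m3

309.1


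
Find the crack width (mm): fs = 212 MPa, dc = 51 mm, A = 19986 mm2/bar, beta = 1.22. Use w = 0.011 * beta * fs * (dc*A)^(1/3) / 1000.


w = 0.011 * beta * fs * (dc * A)^(1/3) / 1000
= 0.011 * 1.22 * 212 * (51 * 19986)^(1/3) / 1000
= 0.286 mm

0.286


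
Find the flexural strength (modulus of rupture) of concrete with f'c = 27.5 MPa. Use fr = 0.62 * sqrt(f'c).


fr = 0.62 * sqrt(27.5)
= 3.251 MPa

3.251


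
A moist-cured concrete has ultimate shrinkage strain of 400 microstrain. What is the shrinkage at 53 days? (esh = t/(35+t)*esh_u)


esh(53) = 53 / (35 + 53) * 400
= 53 / 88 * 400
= 240.9 microstrain

240.9


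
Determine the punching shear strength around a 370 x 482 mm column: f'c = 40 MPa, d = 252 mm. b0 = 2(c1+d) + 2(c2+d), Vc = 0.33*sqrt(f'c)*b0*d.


b0 = 2*(370 + 252) + 2*(482 + 252) = 2712 mm
Vc = 0.33 * sqrt(40) * 2712 * 252 / 1000
= 1426.38 kN

1426.38


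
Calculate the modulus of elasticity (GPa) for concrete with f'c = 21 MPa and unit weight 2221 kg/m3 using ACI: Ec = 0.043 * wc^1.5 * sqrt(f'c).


Ec = 0.043 * 2221^1.5 * sqrt(21) / 1000
= 20.63 GPa

20.63


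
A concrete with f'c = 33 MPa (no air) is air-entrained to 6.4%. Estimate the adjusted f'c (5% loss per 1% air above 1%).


Strength loss = (6.4 - 1) * 5 = 27.0%
f'c = 33 * (1 - 27.0/100)
= 24.09 MPa

24.09


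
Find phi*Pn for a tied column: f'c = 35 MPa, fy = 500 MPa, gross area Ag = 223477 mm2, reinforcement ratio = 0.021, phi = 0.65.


Ast = rho * Ag = 0.021 * 223477 = 4693.017 mm2
phi*Pn = 0.65 * 0.80 * (0.85 * 35 * (223477 - 4693.017) + 500 * 4693.017) / 1000
= 4604.77 kN

4604.77


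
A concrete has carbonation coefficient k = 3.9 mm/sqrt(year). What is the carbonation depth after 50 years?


depth = k * sqrt(t)
= 3.9 * sqrt(50)
= 27.58 mm

27.58


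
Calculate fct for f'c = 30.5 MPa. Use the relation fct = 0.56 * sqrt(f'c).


fct = 0.56 * sqrt(30.5)
= 0.56 * 5.523
= 3.093 MPa

3.093


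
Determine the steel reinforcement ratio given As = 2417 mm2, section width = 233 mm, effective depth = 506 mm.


rho = As / (b * d)
= 2417 / (233 * 506)
= 0.0205

0.0205


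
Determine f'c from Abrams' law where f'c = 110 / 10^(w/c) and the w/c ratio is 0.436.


f'c = 110 / 10^0.436
= 110 / 2.729
= 40.31 MPa

40.31


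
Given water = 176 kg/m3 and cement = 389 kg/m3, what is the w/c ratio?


w/c = water / cement
w/c = 176 / 389 = 0.452

0.452


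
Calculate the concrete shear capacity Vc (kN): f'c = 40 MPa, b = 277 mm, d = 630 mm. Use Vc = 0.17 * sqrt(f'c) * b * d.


Vc = 0.17 * sqrt(40) * 277 * 630 / 1000
= 187.63 kN

187.63


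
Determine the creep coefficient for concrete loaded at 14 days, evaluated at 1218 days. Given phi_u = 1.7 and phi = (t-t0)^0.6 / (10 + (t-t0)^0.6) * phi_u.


dt = 1218 - 14 = 1204
phi = 1204^0.6 / (10 + 1204^0.6) * 1.7
= 1.489

1.489


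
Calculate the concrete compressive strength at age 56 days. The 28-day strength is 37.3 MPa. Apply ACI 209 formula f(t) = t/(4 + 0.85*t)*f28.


f(56) = 56 / (4 + 0.85 * 56) * 37.3
= 56 / 51.6 * 37.3
= 40.48 MPa

40.48


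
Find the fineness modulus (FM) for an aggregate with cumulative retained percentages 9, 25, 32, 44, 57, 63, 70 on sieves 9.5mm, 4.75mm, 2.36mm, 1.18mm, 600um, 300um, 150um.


FM = sum(cumulative % retained) / 100
= 300 / 100
= 3.0

3.0


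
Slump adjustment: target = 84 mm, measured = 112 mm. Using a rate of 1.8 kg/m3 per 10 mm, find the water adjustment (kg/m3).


Difference = 84 - 112 = -28 mm
Water adjustment = -28 * 1.8 / 10 = -5.0 kg/m3

-5.0


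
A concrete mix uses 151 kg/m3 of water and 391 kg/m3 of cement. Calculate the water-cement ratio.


w/c = water / cement
w/c = 151 / 391 = 0.386

0.386


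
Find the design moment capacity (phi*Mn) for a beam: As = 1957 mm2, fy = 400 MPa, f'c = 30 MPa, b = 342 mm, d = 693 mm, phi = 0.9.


a = As * fy / (0.85 * f'c * b)
= 1957 * 400 / (0.85 * 30 * 342)
= 89.7603 mm
Mn = As * fy * (d - a/2) / 10^6
= 507.3482 kN-m
phi*Mn = 0.9 * 507.3482 = 456.61 kN-m

456.61


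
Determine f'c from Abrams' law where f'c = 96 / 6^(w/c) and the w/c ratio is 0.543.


f'c = 96 / 6^0.543
= 96 / 2.646
= 36.29 MPa

36.29


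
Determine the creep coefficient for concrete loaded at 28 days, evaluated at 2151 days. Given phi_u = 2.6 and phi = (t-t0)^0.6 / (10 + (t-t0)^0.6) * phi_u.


dt = 2151 - 28 = 2123
phi = 2123^0.6 / (10 + 2123^0.6) * 2.6
= 2.362

2.362


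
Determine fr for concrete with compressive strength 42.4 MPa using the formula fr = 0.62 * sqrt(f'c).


fr = 0.62 * sqrt(42.4)
= 4.037 MPa

4.037


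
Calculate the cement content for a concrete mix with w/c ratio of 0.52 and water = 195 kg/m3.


Cement = water / (w/c)
= 195 / 0.52
= 375.0 kg/m3

375.0


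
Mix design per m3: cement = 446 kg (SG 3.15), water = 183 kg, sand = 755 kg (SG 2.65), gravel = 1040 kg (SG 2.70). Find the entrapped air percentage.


Vol cement = 446 / (3.15 * 1000) = 0.141587 m3
Vol water = 183 / 1000 = 0.183 m3
Vol sand = 755 / (2.65 * 1000) = 0.284906 m3
Vol gravel = 1040 / (2.70 * 1000) = 0.385185 m3
Total solid + water volume = 0.994678 m3
Air = (1 - 0.994678) * 100 = 0.53%

0.53


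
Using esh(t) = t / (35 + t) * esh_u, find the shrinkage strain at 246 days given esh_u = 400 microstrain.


esh(246) = 246 / (35 + 246) * 400
= 246 / 281 * 400
= 350.2 microstrain

350.2


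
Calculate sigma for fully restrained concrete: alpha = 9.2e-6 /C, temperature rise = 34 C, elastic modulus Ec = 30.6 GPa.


sigma = alpha * dT * Ec
= 9.2e-6 * 34 * 30.6 * 1000
= 9.572 MPa

9.572


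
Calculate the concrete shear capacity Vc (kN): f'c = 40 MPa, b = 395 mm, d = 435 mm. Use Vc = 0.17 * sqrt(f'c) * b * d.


Vc = 0.17 * sqrt(40) * 395 * 435 / 1000
= 184.74 kN

184.74


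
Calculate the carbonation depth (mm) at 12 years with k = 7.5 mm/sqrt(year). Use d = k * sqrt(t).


depth = k * sqrt(t)
= 7.5 * sqrt(12)
= 25.98 mm

25.98


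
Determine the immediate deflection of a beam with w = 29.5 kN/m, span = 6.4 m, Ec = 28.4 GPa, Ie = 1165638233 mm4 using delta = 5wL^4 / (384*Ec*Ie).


Convert: L = 6.4 m = 6400 mm, Ec = 28.4 GPa = 28400 MPa
delta = 5 * 29.5 * 6400^4 / (384 * 28400 * 1165638233)
= 19.47 mm

19.47


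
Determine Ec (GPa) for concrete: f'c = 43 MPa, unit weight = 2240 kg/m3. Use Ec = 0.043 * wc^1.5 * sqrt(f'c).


Ec = 0.043 * 2240^1.5 * sqrt(43) / 1000
= 29.89 GPa

29.89


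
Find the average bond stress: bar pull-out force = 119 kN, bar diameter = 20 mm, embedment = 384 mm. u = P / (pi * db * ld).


u = P / (pi * db * ld)
= 119 * 1000 / (pi * 20 * 384)
= 4.932 MPa

4.932


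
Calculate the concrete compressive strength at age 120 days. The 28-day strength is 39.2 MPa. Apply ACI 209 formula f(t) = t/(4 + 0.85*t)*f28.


f(120) = 120 / (4 + 0.85 * 120) * 39.2
= 120 / 106.0 * 39.2
= 44.38 MPa

44.38


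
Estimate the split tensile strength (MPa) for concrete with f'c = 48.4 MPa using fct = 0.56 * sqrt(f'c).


fct = 0.56 * sqrt(48.4)
= 0.56 * 6.957
= 3.896 MPa

3.896


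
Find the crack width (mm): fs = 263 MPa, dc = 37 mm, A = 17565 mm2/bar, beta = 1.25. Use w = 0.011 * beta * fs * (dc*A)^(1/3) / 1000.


w = 0.011 * beta * fs * (dc * A)^(1/3) / 1000
= 0.011 * 1.25 * 263 * (37 * 17565)^(1/3) / 1000
= 0.313 mm

0.313


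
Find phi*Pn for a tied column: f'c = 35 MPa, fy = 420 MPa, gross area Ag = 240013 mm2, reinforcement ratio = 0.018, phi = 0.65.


Ast = rho * Ag = 0.018 * 240013 = 4320.234 mm2
phi*Pn = 0.65 * 0.80 * (0.85 * 35 * (240013 - 4320.234) + 420 * 4320.234) / 1000
= 4589.71 kN

4589.71


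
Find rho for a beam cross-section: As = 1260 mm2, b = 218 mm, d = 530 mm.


rho = As / (b * d)
= 1260 / (218 * 530)
= 0.0109

0.0109


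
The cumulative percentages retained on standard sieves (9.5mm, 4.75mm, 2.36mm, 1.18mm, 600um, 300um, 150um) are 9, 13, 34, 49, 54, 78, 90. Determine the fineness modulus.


FM = sum(cumulative % retained) / 100
= 327 / 100
= 3.27

3.27


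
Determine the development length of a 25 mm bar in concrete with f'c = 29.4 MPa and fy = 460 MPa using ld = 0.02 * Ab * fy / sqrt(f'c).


Ab = pi * 25^2 / 4 = 490.874 mm2
ld = 0.02 * 490.874 * 460 / sqrt(29.4)
= 832.9 mm

832.9


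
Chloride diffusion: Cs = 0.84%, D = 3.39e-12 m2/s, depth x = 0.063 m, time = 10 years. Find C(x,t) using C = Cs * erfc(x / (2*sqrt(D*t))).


t_seconds = 10 * 365.25 * 24 * 3600 = 315576000.0 s
arg = 0.063 / (2 * sqrt(3.39e-12 * 315576000.0))
= 0.9631
erfc(0.9631) = 0.1732
C = 0.84 * 0.1732 = 0.1455%

0.1455


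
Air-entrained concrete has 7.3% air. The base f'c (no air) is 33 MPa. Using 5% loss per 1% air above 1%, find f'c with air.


Strength loss = (7.3 - 1) * 5 = 31.5%
f'c = 33 * (1 - 31.5/100)
= 22.61 MPa

22.61


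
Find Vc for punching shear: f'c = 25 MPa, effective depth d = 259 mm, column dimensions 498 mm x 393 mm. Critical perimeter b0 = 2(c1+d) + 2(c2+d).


b0 = 2*(498 + 259) + 2*(393 + 259) = 2818 mm
Vc = 0.33 * sqrt(25) * 2818 * 259 / 1000
= 1204.27 kN

1204.27


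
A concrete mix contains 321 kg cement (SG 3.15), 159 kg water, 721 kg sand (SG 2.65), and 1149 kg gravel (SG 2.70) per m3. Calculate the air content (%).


Vol cement = 321 / (3.15 * 1000) = 0.101905 m3
Vol water = 159 / 1000 = 0.159 m3
Vol sand = 721 / (2.65 * 1000) = 0.272075 m3
Vol gravel = 1149 / (2.70 * 1000) = 0.425556 m3
Total solid + water volume = 0.958536 m3
Air = (1 - 0.958536) * 100 = 4.15%

4.15


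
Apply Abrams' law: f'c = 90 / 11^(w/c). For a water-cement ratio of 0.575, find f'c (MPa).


f'c = 90 / 11^0.575
= 90 / 3.97
= 22.67 MPa

22.67


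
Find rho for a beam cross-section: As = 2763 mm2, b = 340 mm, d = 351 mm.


rho = As / (b * d)
= 2763 / (340 * 351)
= 0.0232

0.0232


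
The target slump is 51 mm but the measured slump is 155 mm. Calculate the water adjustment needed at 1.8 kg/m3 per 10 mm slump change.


Difference = 51 - 155 = -104 mm
Water adjustment = -104 * 1.8 / 10 = -18.7 kg/m3

-18.7


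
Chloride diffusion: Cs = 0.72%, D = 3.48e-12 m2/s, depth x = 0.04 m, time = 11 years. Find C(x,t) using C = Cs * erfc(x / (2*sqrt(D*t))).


t_seconds = 11 * 365.25 * 24 * 3600 = 347133600.0 s
arg = 0.04 / (2 * sqrt(3.48e-12 * 347133600.0))
= 0.5754
erfc(0.5754) = 0.4158
C = 0.72 * 0.4158 = 0.2994%

0.2994


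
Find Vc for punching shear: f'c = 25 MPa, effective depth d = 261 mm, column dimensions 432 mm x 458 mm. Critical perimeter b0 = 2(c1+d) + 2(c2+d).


b0 = 2*(432 + 261) + 2*(458 + 261) = 2824 mm
Vc = 0.33 * sqrt(25) * 2824 * 261 / 1000
= 1216.16 kN

1216.16


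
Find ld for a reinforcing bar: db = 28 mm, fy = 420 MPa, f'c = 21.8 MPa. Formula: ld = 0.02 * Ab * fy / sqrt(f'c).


Ab = pi * 28^2 / 4 = 615.752 mm2
ld = 0.02 * 615.752 * 420 / sqrt(21.8)
= 1107.8 mm

1107.8


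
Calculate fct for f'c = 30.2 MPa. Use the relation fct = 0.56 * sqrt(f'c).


fct = 0.56 * sqrt(30.2)
= 0.56 * 5.495
= 3.077 MPa

3.077


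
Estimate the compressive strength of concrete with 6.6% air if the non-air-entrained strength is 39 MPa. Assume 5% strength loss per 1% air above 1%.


Strength loss = (6.6 - 1) * 5 = 28.0%
f'c = 39 * (1 - 28.0/100)
= 28.08 MPa

28.08


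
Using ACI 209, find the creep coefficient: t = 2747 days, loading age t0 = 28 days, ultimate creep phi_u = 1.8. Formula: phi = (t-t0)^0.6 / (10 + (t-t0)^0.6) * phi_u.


dt = 2747 - 28 = 2719
phi = 2719^0.6 / (10 + 2719^0.6) * 1.8
= 1.656

1.656


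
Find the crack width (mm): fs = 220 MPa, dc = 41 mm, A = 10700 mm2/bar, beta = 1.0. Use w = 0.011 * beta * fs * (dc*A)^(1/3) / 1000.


w = 0.011 * beta * fs * (dc * A)^(1/3) / 1000
= 0.011 * 1.0 * 220 * (41 * 10700)^(1/3) / 1000
= 0.184 mm

0.184


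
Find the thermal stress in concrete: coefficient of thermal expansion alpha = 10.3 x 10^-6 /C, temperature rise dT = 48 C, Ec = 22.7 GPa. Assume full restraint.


sigma = alpha * dT * Ec
= 10.3e-6 * 48 * 22.7 * 1000
= 11.223 MPa

11.223


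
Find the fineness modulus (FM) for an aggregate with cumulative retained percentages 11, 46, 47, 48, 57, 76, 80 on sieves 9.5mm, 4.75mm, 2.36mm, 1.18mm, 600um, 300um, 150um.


FM = sum(cumulative % retained) / 100
= 365 / 100
= 3.65

3.65


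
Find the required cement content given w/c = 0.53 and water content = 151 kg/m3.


Cement = water / (w/c)
= 151 / 0.53
= 284.9 kg/m3

284.9


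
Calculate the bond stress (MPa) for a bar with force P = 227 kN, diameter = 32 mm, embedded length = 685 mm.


u = P / (pi * db * ld)
= 227 * 1000 / (pi * 32 * 685)
= 3.296 MPa

3.296


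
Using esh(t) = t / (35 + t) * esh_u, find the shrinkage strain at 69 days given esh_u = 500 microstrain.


esh(69) = 69 / (35 + 69) * 500
= 69 / 104 * 500
= 331.7 microstrain

331.7


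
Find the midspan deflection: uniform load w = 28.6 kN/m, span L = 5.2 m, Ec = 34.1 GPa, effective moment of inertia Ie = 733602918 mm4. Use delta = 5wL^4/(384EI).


Convert: L = 5.2 m = 5200 mm, Ec = 34.1 GPa = 34100 MPa
delta = 5 * 28.6 * 5200^4 / (384 * 34100 * 733602918)
= 10.88 mm

10.88


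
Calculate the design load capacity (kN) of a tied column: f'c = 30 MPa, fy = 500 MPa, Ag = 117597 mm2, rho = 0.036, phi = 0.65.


Ast = rho * Ag = 0.036 * 117597 = 4233.492 mm2
phi*Pn = 0.65 * 0.80 * (0.85 * 30 * (117597 - 4233.492) + 500 * 4233.492) / 1000
= 2603.91 kN

2603.91


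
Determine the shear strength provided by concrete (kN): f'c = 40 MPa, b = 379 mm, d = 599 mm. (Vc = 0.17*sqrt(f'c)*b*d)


Vc = 0.17 * sqrt(40) * 379 * 599 / 1000
= 244.09 kN

244.09


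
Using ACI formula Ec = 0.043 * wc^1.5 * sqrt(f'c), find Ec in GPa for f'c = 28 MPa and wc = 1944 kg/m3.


Ec = 0.043 * 1944^1.5 * sqrt(28) / 1000
= 19.5 GPa

19.5


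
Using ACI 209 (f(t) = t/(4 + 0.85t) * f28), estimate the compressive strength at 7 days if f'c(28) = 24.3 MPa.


f(7) = 7 / (4 + 0.85 * 7) * 24.3
= 7 / 9.95 * 24.3
= 17.1 MPa

17.1


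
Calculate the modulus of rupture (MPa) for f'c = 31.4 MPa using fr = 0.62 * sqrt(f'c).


fr = 0.62 * sqrt(31.4)
= 3.474 MPa

3.474


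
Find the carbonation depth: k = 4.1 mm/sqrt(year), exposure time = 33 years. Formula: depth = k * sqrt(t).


depth = k * sqrt(t)
= 4.1 * sqrt(33)
= 23.55 mm

23.55


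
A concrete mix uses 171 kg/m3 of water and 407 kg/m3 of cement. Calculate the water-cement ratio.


w/c = water / cement
w/c = 171 / 407 = 0.42

0.42


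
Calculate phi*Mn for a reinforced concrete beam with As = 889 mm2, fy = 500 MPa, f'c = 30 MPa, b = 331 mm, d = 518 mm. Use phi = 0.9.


a = As * fy / (0.85 * f'c * b)
= 889 * 500 / (0.85 * 30 * 331)
= 52.6628 mm
Mn = As * fy * (d - a/2) / 10^6
= 218.5467 kN-m
phi*Mn = 0.9 * 218.5467 = 196.69 kN-m

196.69


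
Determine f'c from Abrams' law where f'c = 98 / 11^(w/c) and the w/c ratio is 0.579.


f'c = 98 / 11^0.579
= 98 / 4.008
= 24.45 MPa

24.45


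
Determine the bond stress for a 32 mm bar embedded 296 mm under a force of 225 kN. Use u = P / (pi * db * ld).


u = P / (pi * db * ld)
= 225 * 1000 / (pi * 32 * 296)
= 7.561 MPa

7.561


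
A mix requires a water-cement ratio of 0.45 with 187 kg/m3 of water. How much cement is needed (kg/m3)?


Cement = water / (w/c)
= 187 / 0.45
= 415.6 kg/m3

415.6


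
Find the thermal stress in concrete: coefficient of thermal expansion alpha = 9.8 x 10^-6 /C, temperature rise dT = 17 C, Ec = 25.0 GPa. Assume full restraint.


sigma = alpha * dT * Ec
= 9.8e-6 * 17 * 25.0 * 1000
= 4.165 MPa

4.165


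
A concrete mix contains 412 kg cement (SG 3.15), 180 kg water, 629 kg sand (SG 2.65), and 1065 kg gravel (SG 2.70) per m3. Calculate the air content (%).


Vol cement = 412 / (3.15 * 1000) = 0.130794 m3
Vol water = 180 / 1000 = 0.18 m3
Vol sand = 629 / (2.65 * 1000) = 0.237358 m3
Vol gravel = 1065 / (2.70 * 1000) = 0.394444 m3
Total solid + water volume = 0.942597 m3
Air = (1 - 0.942597) * 100 = 5.74%

5.74


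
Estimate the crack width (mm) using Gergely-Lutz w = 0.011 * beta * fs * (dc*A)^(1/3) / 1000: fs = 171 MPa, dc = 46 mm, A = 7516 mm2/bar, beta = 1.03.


w = 0.011 * beta * fs * (dc * A)^(1/3) / 1000
= 0.011 * 1.03 * 171 * (46 * 7516)^(1/3) / 1000
= 0.136 mm

0.136


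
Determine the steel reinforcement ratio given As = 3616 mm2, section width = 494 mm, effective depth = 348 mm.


rho = As / (b * d)
= 3616 / (494 * 348)
= 0.021

0.021


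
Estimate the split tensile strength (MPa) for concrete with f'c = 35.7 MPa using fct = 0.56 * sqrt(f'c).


fct = 0.56 * sqrt(35.7)
= 0.56 * 5.975
= 3.346 MPa

3.346


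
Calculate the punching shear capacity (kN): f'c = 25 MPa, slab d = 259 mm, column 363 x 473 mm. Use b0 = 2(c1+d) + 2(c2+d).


b0 = 2*(363 + 259) + 2*(473 + 259) = 2708 mm
Vc = 0.33 * sqrt(25) * 2708 * 259 / 1000
= 1157.26 kN

1157.26


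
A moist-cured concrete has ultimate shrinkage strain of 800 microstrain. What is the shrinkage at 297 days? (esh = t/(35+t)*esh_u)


esh(297) = 297 / (35 + 297) * 800
= 297 / 332 * 800
= 715.7 microstrain

715.7


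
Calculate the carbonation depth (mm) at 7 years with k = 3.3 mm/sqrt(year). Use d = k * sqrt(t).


depth = k * sqrt(t)
= 3.3 * sqrt(7)
= 8.73 mm

8.73


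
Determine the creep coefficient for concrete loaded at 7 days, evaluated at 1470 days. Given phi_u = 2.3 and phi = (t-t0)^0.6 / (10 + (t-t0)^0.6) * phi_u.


dt = 1470 - 7 = 1463
phi = 1463^0.6 / (10 + 1463^0.6) * 2.3
= 2.042

2.042


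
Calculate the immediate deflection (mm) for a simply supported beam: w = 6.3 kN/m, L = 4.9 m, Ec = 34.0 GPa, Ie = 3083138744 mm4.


Convert: L = 4.9 m = 4900 mm, Ec = 34.0 GPa = 34000 MPa
delta = 5 * 6.3 * 4900^4 / (384 * 34000 * 3083138744)
= 0.45 mm

0.45


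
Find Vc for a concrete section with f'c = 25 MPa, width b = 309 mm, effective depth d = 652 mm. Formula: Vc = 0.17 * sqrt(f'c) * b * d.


Vc = 0.17 * sqrt(25) * 309 * 652 / 1000
= 171.25 kN

171.25


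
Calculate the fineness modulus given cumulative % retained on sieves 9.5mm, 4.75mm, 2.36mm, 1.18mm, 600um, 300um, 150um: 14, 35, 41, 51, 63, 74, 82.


FM = sum(cumulative % retained) / 100
= 360 / 100
= 3.6

3.6


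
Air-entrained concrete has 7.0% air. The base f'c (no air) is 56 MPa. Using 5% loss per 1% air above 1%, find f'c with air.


Strength loss = (7.0 - 1) * 5 = 30.0%
f'c = 56 * (1 - 30.0/100)
= 39.2 MPa

39.2


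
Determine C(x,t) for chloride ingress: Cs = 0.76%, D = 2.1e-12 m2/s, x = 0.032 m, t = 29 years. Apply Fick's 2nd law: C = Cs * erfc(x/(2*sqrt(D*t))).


t_seconds = 29 * 365.25 * 24 * 3600 = 915170400.0 s
arg = 0.032 / (2 * sqrt(2.1e-12 * 915170400.0))
= 0.365
erfc(0.365) = 0.6058
C = 0.76 * 0.6058 = 0.4604%

0.4604


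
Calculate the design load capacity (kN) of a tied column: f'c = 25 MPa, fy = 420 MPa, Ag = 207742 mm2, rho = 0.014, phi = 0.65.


Ast = rho * Ag = 0.014 * 207742 = 2908.388 mm2
phi*Pn = 0.65 * 0.80 * (0.85 * 25 * (207742 - 2908.388) + 420 * 2908.388) / 1000
= 2898.6 kN

2898.6


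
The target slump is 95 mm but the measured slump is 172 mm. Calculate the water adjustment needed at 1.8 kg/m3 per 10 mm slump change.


Difference = 95 - 172 = -77 mm
Water adjustment = -77 * 1.8 / 10 = -13.9 kg/m3

-13.9


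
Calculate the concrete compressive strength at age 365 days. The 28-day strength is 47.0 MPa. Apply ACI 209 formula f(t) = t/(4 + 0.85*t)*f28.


f(365) = 365 / (4 + 0.85 * 365) * 47.0
= 365 / 314.25 * 47.0
= 54.59 MPa

54.59


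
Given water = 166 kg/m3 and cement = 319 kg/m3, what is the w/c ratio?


w/c = water / cement
w/c = 166 / 319 = 0.52

0.52


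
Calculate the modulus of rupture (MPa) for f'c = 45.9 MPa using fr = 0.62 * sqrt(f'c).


fr = 0.62 * sqrt(45.9)
= 4.2 MPa

4.2


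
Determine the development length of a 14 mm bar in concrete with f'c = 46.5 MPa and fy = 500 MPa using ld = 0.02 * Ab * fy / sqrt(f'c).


Ab = pi * 14^2 / 4 = 153.938 mm2
ld = 0.02 * 153.938 * 500 / sqrt(46.5)
= 225.7 mm

225.7


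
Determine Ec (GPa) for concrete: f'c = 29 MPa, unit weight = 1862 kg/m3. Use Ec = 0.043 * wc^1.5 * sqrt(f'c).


Ec = 0.043 * 1862^1.5 * sqrt(29) / 1000
= 18.61 GPa

18.61


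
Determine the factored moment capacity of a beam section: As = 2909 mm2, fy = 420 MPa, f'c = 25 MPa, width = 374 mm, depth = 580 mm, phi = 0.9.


a = As * fy / (0.85 * f'c * b)
= 2909 * 420 / (0.85 * 25 * 374)
= 153.7314 mm
Mn = As * fy * (d - a/2) / 10^6
= 614.7194 kN-m
phi*Mn = 0.9 * 614.7194 = 553.25 kN-m

553.25


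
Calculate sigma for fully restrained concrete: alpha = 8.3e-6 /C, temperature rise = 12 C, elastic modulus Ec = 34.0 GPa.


sigma = alpha * dT * Ec
= 8.3e-6 * 12 * 34.0 * 1000
= 3.386 MPa

3.386


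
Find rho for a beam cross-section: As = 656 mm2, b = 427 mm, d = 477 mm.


rho = As / (b * d)
= 656 / (427 * 477)
= 0.0032

0.0032


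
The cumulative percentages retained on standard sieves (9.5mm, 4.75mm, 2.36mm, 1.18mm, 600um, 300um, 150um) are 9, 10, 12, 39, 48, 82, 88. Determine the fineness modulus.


FM = sum(cumulative % retained) / 100
= 288 / 100
= 2.88

2.88


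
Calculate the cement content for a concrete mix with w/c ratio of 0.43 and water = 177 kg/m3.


Cement = water / (w/c)
= 177 / 0.43
= 411.6 kg/m3

411.6


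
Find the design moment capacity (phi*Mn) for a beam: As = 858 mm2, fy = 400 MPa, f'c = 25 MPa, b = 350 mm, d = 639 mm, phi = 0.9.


a = As * fy / (0.85 * f'c * b)
= 858 * 400 / (0.85 * 25 * 350)
= 46.1445 mm
Mn = As * fy * (d - a/2) / 10^6
= 211.3864 kN-m
phi*Mn = 0.9 * 211.3864 = 190.25 kN-m

190.25


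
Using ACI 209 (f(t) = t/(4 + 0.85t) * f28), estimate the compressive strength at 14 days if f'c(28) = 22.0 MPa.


f(14) = 14 / (4 + 0.85 * 14) * 22.0
= 14 / 15.9 * 22.0
= 19.37 MPa

19.37


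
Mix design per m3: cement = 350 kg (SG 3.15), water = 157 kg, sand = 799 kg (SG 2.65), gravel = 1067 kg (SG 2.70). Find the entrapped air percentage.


Vol cement = 350 / (3.15 * 1000) = 0.111111 m3
Vol water = 157 / 1000 = 0.157 m3
Vol sand = 799 / (2.65 * 1000) = 0.301509 m3
Vol gravel = 1067 / (2.70 * 1000) = 0.395185 m3
Total solid + water volume = 0.964806 m3
Air = (1 - 0.964806) * 100 = 3.52%

3.52


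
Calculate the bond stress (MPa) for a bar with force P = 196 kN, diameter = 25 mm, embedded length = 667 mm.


u = P / (pi * db * ld)
= 196 * 1000 / (pi * 25 * 667)
= 3.741 MPa

3.741


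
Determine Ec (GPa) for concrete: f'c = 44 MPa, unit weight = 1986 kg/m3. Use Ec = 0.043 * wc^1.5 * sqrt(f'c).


Ec = 0.043 * 1986^1.5 * sqrt(44) / 1000
= 25.24 GPa

25.24


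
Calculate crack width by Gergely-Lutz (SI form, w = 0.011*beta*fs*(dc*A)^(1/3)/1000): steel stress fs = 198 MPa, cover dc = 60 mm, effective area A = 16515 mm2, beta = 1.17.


w = 0.011 * beta * fs * (dc * A)^(1/3) / 1000
= 0.011 * 1.17 * 198 * (60 * 16515)^(1/3) / 1000
= 0.254 mm

0.254


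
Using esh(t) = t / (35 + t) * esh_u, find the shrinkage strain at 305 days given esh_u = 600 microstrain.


esh(305) = 305 / (35 + 305) * 600
= 305 / 340 * 600
= 538.2 microstrain

538.2


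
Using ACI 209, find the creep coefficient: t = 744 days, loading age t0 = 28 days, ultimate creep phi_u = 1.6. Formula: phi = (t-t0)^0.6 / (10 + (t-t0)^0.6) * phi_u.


dt = 744 - 28 = 716
phi = 716^0.6 / (10 + 716^0.6) * 1.6
= 1.34

1.34


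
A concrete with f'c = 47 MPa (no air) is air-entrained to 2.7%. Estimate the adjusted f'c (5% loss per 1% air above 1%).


Strength loss = (2.7 - 1) * 5 = 8.5%
f'c = 47 * (1 - 8.5/100)
= 43.01 MPa

43.01


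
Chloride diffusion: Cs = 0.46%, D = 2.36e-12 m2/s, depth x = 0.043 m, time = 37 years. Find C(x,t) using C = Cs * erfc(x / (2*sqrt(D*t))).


t_seconds = 37 * 365.25 * 24 * 3600 = 1167631200.0 s
arg = 0.043 / (2 * sqrt(2.36e-12 * 1167631200.0))
= 0.4096
erfc(0.4096) = 0.5624
C = 0.46 * 0.5624 = 0.2587%

0.2587


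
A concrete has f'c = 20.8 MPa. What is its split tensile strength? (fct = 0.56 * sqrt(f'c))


fct = 0.56 * sqrt(20.8)
= 0.56 * 4.561
= 2.554 MPa

2.554


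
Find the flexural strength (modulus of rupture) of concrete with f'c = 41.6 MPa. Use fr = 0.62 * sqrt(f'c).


fr = 0.62 * sqrt(41.6)
= 3.999 MPa

3.999


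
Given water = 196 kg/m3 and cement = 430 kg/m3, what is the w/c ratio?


w/c = water / cement
w/c = 196 / 430 = 0.456

0.456


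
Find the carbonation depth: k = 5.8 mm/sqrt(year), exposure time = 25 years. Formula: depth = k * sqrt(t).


depth = k * sqrt(t)
= 5.8 * sqrt(25)
= 29.0 mm

29.0


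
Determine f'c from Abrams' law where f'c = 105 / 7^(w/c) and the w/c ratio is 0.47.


f'c = 105 / 7^0.47
= 105 / 2.496
= 42.07 MPa

42.07


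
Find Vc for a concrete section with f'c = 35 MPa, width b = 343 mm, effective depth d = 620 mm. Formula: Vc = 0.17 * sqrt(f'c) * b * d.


Vc = 0.17 * sqrt(35) * 343 * 620 / 1000
= 213.88 kN

213.88


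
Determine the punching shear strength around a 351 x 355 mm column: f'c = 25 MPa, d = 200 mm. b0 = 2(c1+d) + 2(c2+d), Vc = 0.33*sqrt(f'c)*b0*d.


b0 = 2*(351 + 200) + 2*(355 + 200) = 2212 mm
Vc = 0.33 * sqrt(25) * 2212 * 200 / 1000
= 729.96 kN

729.96


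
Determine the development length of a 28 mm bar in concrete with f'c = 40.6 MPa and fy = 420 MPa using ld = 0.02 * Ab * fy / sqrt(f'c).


Ab = pi * 28^2 / 4 = 615.752 mm2
ld = 0.02 * 615.752 * 420 / sqrt(40.6)
= 811.7 mm

811.7


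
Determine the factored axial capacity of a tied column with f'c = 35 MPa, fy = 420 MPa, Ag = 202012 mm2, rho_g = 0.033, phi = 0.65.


Ast = rho * Ag = 0.033 * 202012 = 6666.396 mm2
phi*Pn = 0.65 * 0.80 * (0.85 * 35 * (202012 - 6666.396) + 420 * 6666.396) / 1000
= 4477.94 kN

4477.94


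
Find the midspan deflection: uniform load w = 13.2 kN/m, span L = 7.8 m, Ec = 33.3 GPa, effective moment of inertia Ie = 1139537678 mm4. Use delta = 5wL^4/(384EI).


Convert: L = 7.8 m = 7800 mm, Ec = 33.3 GPa = 33300 MPa
delta = 5 * 13.2 * 7800^4 / (384 * 33300 * 1139537678)
= 16.77 mm

16.77


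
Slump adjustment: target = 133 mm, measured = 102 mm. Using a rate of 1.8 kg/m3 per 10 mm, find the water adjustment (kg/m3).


Difference = 133 - 102 = 31 mm
Water adjustment = 31 * 1.8 / 10 = 5.6 kg/m3

5.6


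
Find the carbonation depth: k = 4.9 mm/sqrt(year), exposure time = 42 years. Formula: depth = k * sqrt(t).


depth = k * sqrt(t)
= 4.9 * sqrt(42)
= 31.76 mm

31.76


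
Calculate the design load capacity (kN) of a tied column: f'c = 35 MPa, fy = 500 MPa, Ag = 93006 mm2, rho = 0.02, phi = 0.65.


Ast = rho * Ag = 0.02 * 93006 = 1860.12 mm2
phi*Pn = 0.65 * 0.80 * (0.85 * 35 * (93006 - 1860.12) + 500 * 1860.12) / 1000
= 1893.66 kN

1893.66


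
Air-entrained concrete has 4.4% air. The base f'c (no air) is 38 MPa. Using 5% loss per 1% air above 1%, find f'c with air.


Strength loss = (4.4 - 1) * 5 = 17.0%
f'c = 38 * (1 - 17.0/100)
= 31.54 MPa

31.54


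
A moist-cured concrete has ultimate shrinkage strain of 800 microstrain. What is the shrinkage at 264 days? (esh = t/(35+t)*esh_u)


esh(264) = 264 / (35 + 264) * 800
= 264 / 299 * 800
= 706.4 microstrain

706.4


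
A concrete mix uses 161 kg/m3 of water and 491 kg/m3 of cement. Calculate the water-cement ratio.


w/c = water / cement
w/c = 161 / 491 = 0.328

0.328


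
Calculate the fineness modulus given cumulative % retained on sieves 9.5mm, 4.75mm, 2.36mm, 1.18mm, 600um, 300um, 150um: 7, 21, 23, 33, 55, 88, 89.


FM = sum(cumulative % retained) / 100
= 316 / 100
= 3.16

3.16


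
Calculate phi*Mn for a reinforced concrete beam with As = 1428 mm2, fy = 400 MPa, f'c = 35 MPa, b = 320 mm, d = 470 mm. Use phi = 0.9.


a = As * fy / (0.85 * f'c * b)
= 1428 * 400 / (0.85 * 35 * 320)
= 60.0 mm
Mn = As * fy * (d - a/2) / 10^6
= 251.328 kN-m
phi*Mn = 0.9 * 251.328 = 226.2 kN-m

226.2


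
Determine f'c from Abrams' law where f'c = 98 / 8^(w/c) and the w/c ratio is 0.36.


f'c = 98 / 8^0.36
= 98 / 2.114
= 46.36 MPa

46.36


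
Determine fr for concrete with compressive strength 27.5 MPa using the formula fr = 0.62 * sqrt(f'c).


fr = 0.62 * sqrt(27.5)
= 3.251 MPa

3.251


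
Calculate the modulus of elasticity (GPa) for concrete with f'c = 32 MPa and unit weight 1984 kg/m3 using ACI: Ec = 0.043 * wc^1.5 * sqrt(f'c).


Ec = 0.043 * 1984^1.5 * sqrt(32) / 1000
= 21.5 GPa

21.5


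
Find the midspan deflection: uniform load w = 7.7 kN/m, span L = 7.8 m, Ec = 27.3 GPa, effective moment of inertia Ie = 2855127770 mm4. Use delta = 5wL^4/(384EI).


Convert: L = 7.8 m = 7800 mm, Ec = 27.3 GPa = 27300 MPa
delta = 5 * 7.7 * 7800^4 / (384 * 27300 * 2855127770)
= 4.76 mm

4.76


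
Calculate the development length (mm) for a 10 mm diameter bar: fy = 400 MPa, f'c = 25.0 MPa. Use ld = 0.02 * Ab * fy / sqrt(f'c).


Ab = pi * 10^2 / 4 = 78.54 mm2
ld = 0.02 * 78.54 * 400 / sqrt(25.0)
= 125.7 mm

125.7


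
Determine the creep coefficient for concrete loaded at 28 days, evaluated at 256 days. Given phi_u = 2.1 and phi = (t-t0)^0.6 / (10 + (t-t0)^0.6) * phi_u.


dt = 256 - 28 = 228
phi = 228^0.6 / (10 + 228^0.6) * 2.1
= 1.516

1.516


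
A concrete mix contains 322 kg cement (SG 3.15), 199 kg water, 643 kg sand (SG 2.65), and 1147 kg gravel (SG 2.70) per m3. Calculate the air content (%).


Vol cement = 322 / (3.15 * 1000) = 0.102222 m3
Vol water = 199 / 1000 = 0.199 m3
Vol sand = 643 / (2.65 * 1000) = 0.242642 m3
Vol gravel = 1147 / (2.70 * 1000) = 0.424815 m3
Total solid + water volume = 0.968679 m3
Air = (1 - 0.968679) * 100 = 3.13%

3.13


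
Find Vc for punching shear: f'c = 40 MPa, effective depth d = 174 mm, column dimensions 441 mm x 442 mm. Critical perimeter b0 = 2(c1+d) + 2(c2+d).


b0 = 2*(441 + 174) + 2*(442 + 174) = 2462 mm
Vc = 0.33 * sqrt(40) * 2462 * 174 / 1000
= 894.09 kN

894.09


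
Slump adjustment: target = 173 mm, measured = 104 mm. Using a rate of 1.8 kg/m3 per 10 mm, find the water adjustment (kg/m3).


Difference = 173 - 104 = 69 mm
Water adjustment = 69 * 1.8 / 10 = 12.4 kg/m3

12.4


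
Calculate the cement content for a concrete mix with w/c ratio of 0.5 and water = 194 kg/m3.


Cement = water / (w/c)
= 194 / 0.5
= 388.0 kg/m3

388.0


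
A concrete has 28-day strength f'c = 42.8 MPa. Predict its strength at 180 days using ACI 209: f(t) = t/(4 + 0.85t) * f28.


f(180) = 180 / (4 + 0.85 * 180) * 42.8
= 180 / 157.0 * 42.8
= 49.07 MPa

49.07


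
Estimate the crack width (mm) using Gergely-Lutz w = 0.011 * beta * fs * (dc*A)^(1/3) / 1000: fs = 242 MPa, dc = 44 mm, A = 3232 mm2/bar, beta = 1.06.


w = 0.011 * beta * fs * (dc * A)^(1/3) / 1000
= 0.011 * 1.06 * 242 * (44 * 3232)^(1/3) / 1000
= 0.147 mm

0.147


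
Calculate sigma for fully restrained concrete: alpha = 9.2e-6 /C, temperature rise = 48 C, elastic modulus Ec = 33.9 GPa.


sigma = alpha * dT * Ec
= 9.2e-6 * 48 * 33.9 * 1000
= 14.97 MPa

14.97


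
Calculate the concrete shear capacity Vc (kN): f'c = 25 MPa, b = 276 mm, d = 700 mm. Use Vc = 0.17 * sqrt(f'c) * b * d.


Vc = 0.17 * sqrt(25) * 276 * 700 / 1000
= 164.22 kN

164.22


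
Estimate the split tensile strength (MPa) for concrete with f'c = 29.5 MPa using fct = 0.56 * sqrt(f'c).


fct = 0.56 * sqrt(29.5)
= 0.56 * 5.431
= 3.042 MPa

3.042


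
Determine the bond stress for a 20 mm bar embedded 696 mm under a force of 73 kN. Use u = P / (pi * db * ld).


u = P / (pi * db * ld)
= 73 * 1000 / (pi * 20 * 696)
= 1.669 MPa

1.669


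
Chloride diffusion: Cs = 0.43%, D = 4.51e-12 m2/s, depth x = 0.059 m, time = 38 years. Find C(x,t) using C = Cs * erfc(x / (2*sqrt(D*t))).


t_seconds = 38 * 365.25 * 24 * 3600 = 1199188800.0 s
arg = 0.059 / (2 * sqrt(4.51e-12 * 1199188800.0))
= 0.4011
erfc(0.4011) = 0.5705
C = 0.43 * 0.5705 = 0.2453%

0.2453


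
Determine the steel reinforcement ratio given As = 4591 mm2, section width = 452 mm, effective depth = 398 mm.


rho = As / (b * d)
= 4591 / (452 * 398)
= 0.0255

0.0255


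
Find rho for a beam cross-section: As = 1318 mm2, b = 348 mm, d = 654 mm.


rho = As / (b * d)
= 1318 / (348 * 654)
= 0.0058

0.0058


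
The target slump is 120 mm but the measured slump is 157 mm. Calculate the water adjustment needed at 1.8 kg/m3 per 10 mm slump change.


Difference = 120 - 157 = -37 mm
Water adjustment = -37 * 1.8 / 10 = -6.7 kg/m3

-6.7


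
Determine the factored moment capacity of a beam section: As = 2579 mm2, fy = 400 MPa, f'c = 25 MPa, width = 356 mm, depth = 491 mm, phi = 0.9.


a = As * fy / (0.85 * f'c * b)
= 2579 * 400 / (0.85 * 25 * 356)
= 136.3648 mm
Mn = As * fy * (d - a/2) / 10^6
= 436.1786 kN-m
phi*Mn = 0.9 * 436.1786 = 392.56 kN-m

392.56


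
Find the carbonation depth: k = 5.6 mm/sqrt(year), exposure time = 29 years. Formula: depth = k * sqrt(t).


depth = k * sqrt(t)
= 5.6 * sqrt(29)
= 30.16 mm

30.16


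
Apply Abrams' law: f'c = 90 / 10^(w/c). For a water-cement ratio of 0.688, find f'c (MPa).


f'c = 90 / 10^0.688
= 90 / 4.875
= 18.46 MPa

18.46


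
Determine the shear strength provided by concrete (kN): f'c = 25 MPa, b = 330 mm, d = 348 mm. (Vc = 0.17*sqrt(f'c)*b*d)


Vc = 0.17 * sqrt(25) * 330 * 348 / 1000
= 97.61 kN

97.61


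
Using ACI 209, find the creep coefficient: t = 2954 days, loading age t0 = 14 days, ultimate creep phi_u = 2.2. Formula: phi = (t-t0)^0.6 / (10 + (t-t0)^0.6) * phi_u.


dt = 2954 - 14 = 2940
phi = 2940^0.6 / (10 + 2940^0.6) * 2.2
= 2.031

2.031


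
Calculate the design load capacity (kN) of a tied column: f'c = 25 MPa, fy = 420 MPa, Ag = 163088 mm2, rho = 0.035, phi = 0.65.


Ast = rho * Ag = 0.035 * 163088 = 5708.08 mm2
phi*Pn = 0.65 * 0.80 * (0.85 * 25 * (163088 - 5708.08) + 420 * 5708.08) / 1000
= 2985.69 kN

2985.69


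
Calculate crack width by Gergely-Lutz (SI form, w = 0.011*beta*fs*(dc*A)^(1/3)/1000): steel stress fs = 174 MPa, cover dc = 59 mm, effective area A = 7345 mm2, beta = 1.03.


w = 0.011 * beta * fs * (dc * A)^(1/3) / 1000
= 0.011 * 1.03 * 174 * (59 * 7345)^(1/3) / 1000
= 0.149 mm

0.149


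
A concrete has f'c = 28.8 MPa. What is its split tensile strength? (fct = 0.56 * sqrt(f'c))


fct = 0.56 * sqrt(28.8)
= 0.56 * 5.367
= 3.005 MPa

3.005


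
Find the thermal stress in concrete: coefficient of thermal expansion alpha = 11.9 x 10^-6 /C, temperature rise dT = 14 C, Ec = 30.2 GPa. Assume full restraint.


sigma = alpha * dT * Ec
= 11.9e-6 * 14 * 30.2 * 1000
= 5.031 MPa

5.031


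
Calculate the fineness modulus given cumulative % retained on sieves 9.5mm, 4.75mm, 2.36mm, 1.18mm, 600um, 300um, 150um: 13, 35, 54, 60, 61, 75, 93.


FM = sum(cumulative % retained) / 100
= 391 / 100
= 3.91

3.91


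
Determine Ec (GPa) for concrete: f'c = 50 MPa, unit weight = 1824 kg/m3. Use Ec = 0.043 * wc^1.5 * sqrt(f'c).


Ec = 0.043 * 1824^1.5 * sqrt(50) / 1000
= 23.69 GPa

23.69


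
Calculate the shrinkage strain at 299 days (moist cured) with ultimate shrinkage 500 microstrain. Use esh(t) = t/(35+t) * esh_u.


esh(299) = 299 / (35 + 299) * 500
= 299 / 334 * 500
= 447.6 microstrain

447.6


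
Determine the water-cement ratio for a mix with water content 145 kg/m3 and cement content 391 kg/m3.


w/c = water / cement
w/c = 145 / 391 = 0.371

0.371


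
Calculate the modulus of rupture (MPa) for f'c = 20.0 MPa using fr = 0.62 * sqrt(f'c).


fr = 0.62 * sqrt(20.0)
= 2.773 MPa

2.773


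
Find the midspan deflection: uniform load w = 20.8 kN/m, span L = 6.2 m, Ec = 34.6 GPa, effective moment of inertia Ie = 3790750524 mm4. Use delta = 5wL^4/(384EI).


Convert: L = 6.2 m = 6200 mm, Ec = 34.6 GPa = 34600 MPa
delta = 5 * 20.8 * 6200^4 / (384 * 34600 * 3790750524)
= 3.05 mm

3.05


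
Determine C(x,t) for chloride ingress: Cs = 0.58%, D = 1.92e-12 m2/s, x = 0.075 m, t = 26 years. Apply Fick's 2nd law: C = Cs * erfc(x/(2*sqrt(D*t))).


t_seconds = 26 * 365.25 * 24 * 3600 = 820497600.0 s
arg = 0.075 / (2 * sqrt(1.92e-12 * 820497600.0))
= 0.9448
erfc(0.9448) = 0.1815
C = 0.58 * 0.1815 = 0.1053%

0.1053


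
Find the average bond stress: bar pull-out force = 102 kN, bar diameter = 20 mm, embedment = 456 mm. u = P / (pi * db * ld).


u = P / (pi * db * ld)
= 102 * 1000 / (pi * 20 * 456)
= 3.56 MPa

3.56


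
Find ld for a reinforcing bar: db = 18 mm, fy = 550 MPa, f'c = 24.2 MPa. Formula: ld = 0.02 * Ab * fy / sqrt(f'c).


Ab = pi * 18^2 / 4 = 254.469 mm2
ld = 0.02 * 254.469 * 550 / sqrt(24.2)
= 569.0 mm

569.0


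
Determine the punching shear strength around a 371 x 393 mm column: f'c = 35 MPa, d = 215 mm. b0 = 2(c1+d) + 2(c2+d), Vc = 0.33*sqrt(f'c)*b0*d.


b0 = 2*(371 + 215) + 2*(393 + 215) = 2388 mm
Vc = 0.33 * sqrt(35) * 2388 * 215 / 1000
= 1002.35 kN

1002.35


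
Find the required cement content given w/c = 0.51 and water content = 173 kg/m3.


Cement = water / (w/c)
= 173 / 0.51
= 339.2 kg/m3

339.2


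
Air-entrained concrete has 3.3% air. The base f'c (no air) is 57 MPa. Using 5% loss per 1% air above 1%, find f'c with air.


Strength loss = (3.3 - 1) * 5 = 11.5%
f'c = 57 * (1 - 11.5/100)
= 50.45 MPa

50.45


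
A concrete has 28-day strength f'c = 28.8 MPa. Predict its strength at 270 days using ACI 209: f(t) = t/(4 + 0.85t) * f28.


f(270) = 270 / (4 + 0.85 * 270) * 28.8
= 270 / 233.5 * 28.8
= 33.3 MPa

33.3


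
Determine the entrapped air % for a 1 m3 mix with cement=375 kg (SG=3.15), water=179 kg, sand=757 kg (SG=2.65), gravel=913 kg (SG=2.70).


Vol cement = 375 / (3.15 * 1000) = 0.119048 m3
Vol water = 179 / 1000 = 0.179 m3
Vol sand = 757 / (2.65 * 1000) = 0.28566 m3
Vol gravel = 913 / (2.70 * 1000) = 0.338148 m3
Total solid + water volume = 0.921856 m3
Air = (1 - 0.921856) * 100 = 7.81%

7.81


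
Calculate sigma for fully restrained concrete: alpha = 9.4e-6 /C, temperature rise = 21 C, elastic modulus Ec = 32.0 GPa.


sigma = alpha * dT * Ec
= 9.4e-6 * 21 * 32.0 * 1000
= 6.317 MPa

6.317
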